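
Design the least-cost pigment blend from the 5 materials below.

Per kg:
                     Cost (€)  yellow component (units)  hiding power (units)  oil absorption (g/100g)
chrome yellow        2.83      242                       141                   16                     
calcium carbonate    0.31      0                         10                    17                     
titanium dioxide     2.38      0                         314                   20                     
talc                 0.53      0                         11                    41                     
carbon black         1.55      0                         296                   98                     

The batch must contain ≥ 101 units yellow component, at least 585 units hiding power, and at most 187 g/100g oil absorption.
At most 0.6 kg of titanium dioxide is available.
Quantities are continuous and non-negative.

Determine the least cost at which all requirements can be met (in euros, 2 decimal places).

€3.94

Treat it as an LP. Let x1 = kg of chrome yellow, x2 = kg of calcium carbonate, x3 = kg of titanium dioxide, x4 = kg of talc, x5 = kg of carbon black.
Minimize 2.83x1 + 0.31x2 + 2.38x3 + 0.53x4 + 1.55x5 s.t.:
  242x1 ≥ 101   (yellow component)
  141x1 + 10x2 + 314x3 + 11x4 + 296x5 ≥ 585   (hiding power)
  16x1 + 17x2 + 20x3 + 41x4 + 98x5 ≤ 187   (oil absorption)
  x3 ≤ 0.6
  x1, x2, x3, x4, x5 ≥ 0.
The optimal basis is {chrome yellow, carbon black}; calcium carbonate, titanium dioxide, talc drop out. Binding constraints: yellow component and hiding power.
So chrome yellow = 0.4174 kg, carbon black = 1.778 kg.
Hence cost = 2.83·0.4174 + 1.55·1.778 = €3.9371.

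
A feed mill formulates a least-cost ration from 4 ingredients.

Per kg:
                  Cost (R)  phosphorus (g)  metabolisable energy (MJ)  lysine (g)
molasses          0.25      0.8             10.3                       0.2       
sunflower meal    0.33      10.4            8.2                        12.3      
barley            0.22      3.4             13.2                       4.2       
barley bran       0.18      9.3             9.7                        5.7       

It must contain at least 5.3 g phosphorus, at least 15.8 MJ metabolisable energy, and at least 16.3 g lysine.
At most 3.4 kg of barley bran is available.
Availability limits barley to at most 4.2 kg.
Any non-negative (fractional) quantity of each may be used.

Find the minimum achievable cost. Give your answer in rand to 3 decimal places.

This is a linear program. Let x1 = kg of molasses, x2 = kg of sunflower meal, x3 = kg of barley, x4 = kg of barley bran.
Minimise 0.25x1 + 0.33x2 + 0.22x3 + 0.18x4 with:
  0.8x1 + 10.4x2 + 3.4x3 + 9.3x4 ≥ 5.3   (phosphorus)
  10.3x1 + 8.2x2 + 13.2x3 + 9.7x4 ≥ 15.8   (metabolisable energy)
  0.2x1 + 12.3x2 + 4.2x3 + 5.7x4 ≥ 16.3   (lysine)
  x4 ≤ 3.4
  x3 ≤ 4.2
  x1, x2, x3, x4 ≥ 0.
The cheapest feasible vertex uses only sunflower meal, barley bran; molasses, barley are not used. Binding constraints: metabolisable energy and lysine.
So sunflower meal = 0.9377 kg, barley bran = 0.8362 kg.
Total cost: 0.33·0.9377 + 0.18·0.8362 = 0.45996.

R0.460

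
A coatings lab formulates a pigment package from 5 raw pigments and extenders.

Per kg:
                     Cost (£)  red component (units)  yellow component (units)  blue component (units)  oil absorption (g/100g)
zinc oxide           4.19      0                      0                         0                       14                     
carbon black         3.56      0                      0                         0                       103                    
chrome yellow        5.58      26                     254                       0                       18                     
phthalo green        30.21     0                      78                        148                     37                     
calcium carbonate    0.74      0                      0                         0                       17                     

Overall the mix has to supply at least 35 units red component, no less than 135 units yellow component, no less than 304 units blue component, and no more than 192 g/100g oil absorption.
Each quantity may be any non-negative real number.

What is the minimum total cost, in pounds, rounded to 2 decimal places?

£69.56

Let x1 = kg of zinc oxide, x2 = kg of carbon black, x3 = kg of chrome yellow, x4 = kg of phthalo green, x5 = kg of calcium carbonate.
min 4.19x1 + 3.56x2 + 5.58x3 + 30.21x4 + 0.74x5 with:
  26x3 ≥ 35   (red component)
  254x3 + 78x4 ≥ 135   (yellow component)
  148x4 ≥ 304   (blue component)
  14x1 + 103x2 + 18x3 + 37x4 + 17x5 ≤ 192   (oil absorption)
  x1, x2, x3, x4, x5 ≥ 0.
At the optimum only chrome yellow, phthalo green are positive (zinc oxide, carbon black, calcium carbonate = 0). There the red component and blue component constraints are tight.
Optimal quantities: chrome yellow = 1.346 kg, phthalo green = 2.054 kg.
Total cost: 5.58·1.346 + 30.21·2.054 = 69.5620.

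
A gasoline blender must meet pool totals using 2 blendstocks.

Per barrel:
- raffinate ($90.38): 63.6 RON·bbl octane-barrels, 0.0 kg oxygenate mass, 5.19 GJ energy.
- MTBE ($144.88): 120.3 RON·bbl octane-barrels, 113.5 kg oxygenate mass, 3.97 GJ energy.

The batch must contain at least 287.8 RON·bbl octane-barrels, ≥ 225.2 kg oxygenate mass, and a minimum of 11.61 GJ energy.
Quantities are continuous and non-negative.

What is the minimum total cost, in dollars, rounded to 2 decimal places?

$356.02

Set it up as a linear program. Let x1 = barrels of raffinate, x2 = barrels of MTBE.
min 90.38x1 + 144.88x2 subject to:
  63.6x1 + 120.3x2 ≥ 287.8   (octane-barrels)
  113.5x2 ≥ 225.2   (oxygenate mass)
  5.19x1 + 3.97x2 ≥ 11.61   (energy)
  x1, x2 ≥ 0.
Both inputs are positive at the optimum. There the octane-barrels and energy constraints are tight.
So raffinate = 0.6834 barrels, MTBE = 2.031 barrels.
Cost = 90.38·0.6834 + 144.88·2.031 = 356.0170.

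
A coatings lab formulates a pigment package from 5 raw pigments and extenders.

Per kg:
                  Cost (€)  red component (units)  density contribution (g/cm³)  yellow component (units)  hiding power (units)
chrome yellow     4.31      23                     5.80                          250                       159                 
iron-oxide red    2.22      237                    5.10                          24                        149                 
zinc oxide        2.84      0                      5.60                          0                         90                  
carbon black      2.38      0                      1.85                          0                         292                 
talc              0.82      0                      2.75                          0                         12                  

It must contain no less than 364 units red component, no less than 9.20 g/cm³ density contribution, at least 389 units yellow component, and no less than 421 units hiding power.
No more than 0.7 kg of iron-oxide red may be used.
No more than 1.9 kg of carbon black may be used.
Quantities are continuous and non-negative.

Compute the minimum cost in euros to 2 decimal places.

Let x1 = kg of chrome yellow, x2 = kg of iron-oxide red, x3 = kg of zinc oxide, x4 = kg of carbon black, x5 = kg of talc.
Minimise 4.31x1 + 2.22x2 + 2.84x3 + 2.38x4 + 0.82x5 subject to:
  23x1 + 237x2 ≥ 364   (red component)
  5.8x1 + 5.1x2 + 5.6x3 + 1.85x4 + 2.75x5 ≥ 9.2   (density contribution)
  250x1 + 24x2 ≥ 389   (yellow component)
  159x1 + 149x2 + 90x3 + 292x4 + 12x5 ≥ 421   (hiding power)
  x2 ≤ 0.7
  x4 ≤ 1.9
  x1, x2, x3, x4, x5 ≥ 0.
The optimal basis is {chrome yellow, iron-oxide red}; zinc oxide, carbon black, talc drop out. The red component and the iron-oxide red cap requirements are met with equality.
So chrome yellow = 8.613 kg, iron-oxide red = 0.7 kg.
Total cost: 4.31·8.613 + 2.22·0.7 = 38.6760.

€38.68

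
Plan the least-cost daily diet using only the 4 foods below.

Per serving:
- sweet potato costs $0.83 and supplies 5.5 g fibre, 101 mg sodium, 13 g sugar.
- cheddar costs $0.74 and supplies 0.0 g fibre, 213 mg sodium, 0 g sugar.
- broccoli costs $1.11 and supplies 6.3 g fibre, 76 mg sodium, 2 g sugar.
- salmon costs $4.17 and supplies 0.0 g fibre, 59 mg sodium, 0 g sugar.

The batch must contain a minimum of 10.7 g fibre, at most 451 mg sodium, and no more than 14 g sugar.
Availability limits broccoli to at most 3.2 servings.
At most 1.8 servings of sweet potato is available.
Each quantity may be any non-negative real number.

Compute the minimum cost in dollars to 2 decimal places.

$1.75

Let x1 = servings of sweet potato, x2 = servings of cheddar, x3 = servings of broccoli, x4 = servings of salmon.
min 0.83x1 + 0.74x2 + 1.11x3 + 4.17x4 subject to:
  5.5x1 + 6.3x3 ≥ 10.7   (fibre)
  101x1 + 213x2 + 76x3 + 59x4 ≤ 451   (sodium)
  13x1 + 2x3 ≤ 14   (sugar)
  x3 ≤ 3.2
  x1 ≤ 1.8
  x1, x2, x3, x4 ≥ 0.
At the optimum only sweet potato, broccoli are positive (cheddar, salmon = 0). There the fibre and sugar constraints are tight.
Optimal quantities: sweet potato = 0.9422 servings, broccoli = 0.8759 servings.
Total cost: 0.83·0.9422 + 1.11·0.8759 = 1.7543.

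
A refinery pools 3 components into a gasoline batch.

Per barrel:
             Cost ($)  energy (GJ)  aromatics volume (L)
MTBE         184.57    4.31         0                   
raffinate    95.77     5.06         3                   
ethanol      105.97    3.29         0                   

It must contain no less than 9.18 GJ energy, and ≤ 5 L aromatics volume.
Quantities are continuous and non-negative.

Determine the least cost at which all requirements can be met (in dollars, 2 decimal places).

Set it up as a linear program. Let x1 = barrels of MTBE, x2 = barrels of raffinate, x3 = barrels of ethanol.
Minimize 184.57x1 + 95.77x2 + 105.97x3 with:
  4.31x1 + 5.06x2 + 3.29x3 ≥ 9.18   (energy)
  3x2 ≤ 5   (aromatics volume)
  x1, x2, x3 ≥ 0.
The optimal basis is {raffinate, ethanol}; MTBE drops out. Binding constraints: energy and aromatics volume.
Optimal quantities: raffinate = 1.6667 barrels, ethanol = 0.22695 barrels.
Cost = 95.77·1.6667 + 105.97·0.22695 = 183.6698.

$183.67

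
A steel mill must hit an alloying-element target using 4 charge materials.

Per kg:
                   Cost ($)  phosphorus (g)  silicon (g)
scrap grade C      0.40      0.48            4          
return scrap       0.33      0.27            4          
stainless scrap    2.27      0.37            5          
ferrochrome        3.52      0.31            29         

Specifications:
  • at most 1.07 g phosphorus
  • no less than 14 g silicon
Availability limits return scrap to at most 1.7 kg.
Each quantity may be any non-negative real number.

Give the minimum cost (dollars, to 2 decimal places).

This is a linear program. Let x1 = kg of scrap grade C, x2 = kg of return scrap, x3 = kg of stainless scrap, x4 = kg of ferrochrome.
Minimize 0.4x1 + 0.33x2 + 2.27x3 + 3.52x4 subject to:
  0.48x1 + 0.27x2 + 0.37x3 + 0.31x4 ≤ 1.07   (phosphorus)
  4x1 + 4x2 + 5x3 + 29x4 ≥ 14   (silicon)
  x2 ≤ 1.7
  x1, x2, x3, x4 ≥ 0.
At the optimum only scrap grade C, return scrap, ferrochrome are positive (stainless scrap = 0). The phosphorus, silicon, the return scrap cap requirements are met with equality.
Optimal quantities: scrap grade C = 1.221 kg, return scrap = 1.7 kg, ferrochrome = 0.07981 kg.
Objective = 0.4·1.221 + 0.33·1.7 + 3.52·0.07981 = 1.3303.

$1.33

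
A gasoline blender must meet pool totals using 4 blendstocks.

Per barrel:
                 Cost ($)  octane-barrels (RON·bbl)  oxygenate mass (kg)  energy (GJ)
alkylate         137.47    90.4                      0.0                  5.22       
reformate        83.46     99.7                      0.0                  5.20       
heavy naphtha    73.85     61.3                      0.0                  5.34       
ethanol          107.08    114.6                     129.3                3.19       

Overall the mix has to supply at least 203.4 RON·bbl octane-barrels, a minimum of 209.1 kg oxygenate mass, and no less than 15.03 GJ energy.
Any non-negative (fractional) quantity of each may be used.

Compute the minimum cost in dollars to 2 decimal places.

$309.68

Let x1 = barrels of alkylate, x2 = barrels of reformate, x3 = barrels of heavy naphtha, x4 = barrels of ethanol.
Minimize 137.47x1 + 83.46x2 + 73.85x3 + 107.08x4 subject to:
  90.4x1 + 99.7x2 + 61.3x3 + 114.6x4 ≥ 203.4   (octane-barrels)
  129.3x4 ≥ 209.1   (oxygenate mass)
  5.22x1 + 5.2x2 + 5.34x3 + 3.19x4 ≥ 15.03   (energy)
  x1, x2, x3, x4 ≥ 0.
The optimal basis is {heavy naphtha, ethanol}; alkylate, reformate drop out. Binding constraints: oxygenate mass and energy.
That vertex is x3 = 1.8485, x4 = 1.6172.
Total cost: 73.85·1.8485 + 107.08·1.6172 = 309.6815.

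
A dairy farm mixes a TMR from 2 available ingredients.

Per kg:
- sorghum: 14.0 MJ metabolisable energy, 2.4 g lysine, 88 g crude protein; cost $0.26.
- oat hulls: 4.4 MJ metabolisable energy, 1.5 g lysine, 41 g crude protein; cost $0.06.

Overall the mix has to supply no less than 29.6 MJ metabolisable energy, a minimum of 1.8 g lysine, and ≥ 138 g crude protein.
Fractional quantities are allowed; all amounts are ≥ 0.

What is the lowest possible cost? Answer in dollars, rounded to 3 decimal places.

$0.404

Let x1 = kg of sorghum, x2 = kg of oat hulls.
Minimise 0.26x1 + 0.06x2 s.t.:
  14x1 + 4.4x2 ≥ 29.6   (metabolisable energy)
  2.4x1 + 1.5x2 ≥ 1.8   (lysine)
  88x1 + 41x2 ≥ 138   (crude protein)
  x1, x2 ≥ 0.
The cheapest feasible vertex uses only oat hulls; sorghum is not used. There the metabolisable energy constraint is tight.
Solving gives x2 = 6.727.
Objective = 0.06·6.727 = 0.40362.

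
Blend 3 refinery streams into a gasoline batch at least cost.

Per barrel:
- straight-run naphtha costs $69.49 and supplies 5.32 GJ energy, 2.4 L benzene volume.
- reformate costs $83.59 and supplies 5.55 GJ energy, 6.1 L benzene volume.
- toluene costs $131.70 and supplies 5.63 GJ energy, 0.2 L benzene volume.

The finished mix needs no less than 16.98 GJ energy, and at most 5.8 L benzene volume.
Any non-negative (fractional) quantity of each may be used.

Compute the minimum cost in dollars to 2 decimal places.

Let x1 = barrels of straight-run naphtha, x2 = barrels of reformate, x3 = barrels of toluene.
Minimize 69.49x1 + 83.59x2 + 131.7x3 s.t.:
  5.32x1 + 5.55x2 + 5.63x3 ≥ 16.98   (energy)
  2.4x1 + 6.1x2 + 0.2x3 ≤ 5.8   (benzene volume)
  x1, x2, x3 ≥ 0.
The optimal basis is {straight-run naphtha, toluene}; reformate drops out. The energy and benzene volume requirements are met with equality.
That vertex is x1 = 2.3504, x3 = 0.79499.
Hence cost = 69.49·2.3504 + 131.7·0.79499 = $268.0295.

$268.03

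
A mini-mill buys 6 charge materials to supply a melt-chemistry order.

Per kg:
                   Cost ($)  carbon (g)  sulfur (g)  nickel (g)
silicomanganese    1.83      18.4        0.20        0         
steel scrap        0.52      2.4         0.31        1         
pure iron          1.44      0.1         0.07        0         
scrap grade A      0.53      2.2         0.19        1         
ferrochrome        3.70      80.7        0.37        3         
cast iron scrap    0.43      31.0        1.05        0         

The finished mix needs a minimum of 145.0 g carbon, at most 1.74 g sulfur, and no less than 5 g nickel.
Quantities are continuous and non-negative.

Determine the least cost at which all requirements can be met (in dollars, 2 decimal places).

$6.01

Let x1 = kg of silicomanganese, x2 = kg of steel scrap, x3 = kg of pure iron, x4 = kg of scrap grade A, x5 = kg of ferrochrome, x6 = kg of cast iron scrap.
Minimise 1.83x1 + 0.52x2 + 1.44x3 + 0.53x4 + 3.7x5 + 0.43x6 with:
  18.4x1 + 2.4x2 + 0.1x3 + 2.2x4 + 80.7x5 + 31x6 ≥ 145   (carbon)
  0.2x1 + 0.31x2 + 0.07x3 + 0.19x4 + 0.37x5 + 1.05x6 ≤ 1.74   (sulfur)
  1x2 + 1x4 + 3x5 ≥ 5   (nickel)
  x1, x2, x3, x4, x5, x6 ≥ 0.
The minimum-cost mix takes nothing from silicomanganese, steel scrap, pure iron — only scrap grade A, ferrochrome, cast iron scrap. Binding constraints: carbon, sulfur, nickel.
Solving gives x4 = 0.84989, x5 = 1.3834, x6 = 1.0159.
Hence cost = 0.53·0.84989 + 3.7·1.3834 + 0.43·1.0159 = $6.0059.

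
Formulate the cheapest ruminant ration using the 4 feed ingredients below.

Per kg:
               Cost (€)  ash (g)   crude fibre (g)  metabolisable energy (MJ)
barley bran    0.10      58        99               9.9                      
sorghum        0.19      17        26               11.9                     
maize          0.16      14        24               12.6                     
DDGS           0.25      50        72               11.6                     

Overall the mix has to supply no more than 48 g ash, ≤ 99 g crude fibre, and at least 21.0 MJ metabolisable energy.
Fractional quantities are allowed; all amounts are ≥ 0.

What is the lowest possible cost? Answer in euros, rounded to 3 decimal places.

Let x1 = kg of barley bran, x2 = kg of sorghum, x3 = kg of maize, x4 = kg of DDGS.
Minimize 0.1x1 + 0.19x2 + 0.16x3 + 0.25x4 subject to:
  58x1 + 17x2 + 14x3 + 50x4 ≤ 48   (ash)
  99x1 + 26x2 + 24x3 + 72x4 ≤ 99   (crude fibre)
  9.9x1 + 11.9x2 + 12.6x3 + 11.6x4 ≥ 21   (metabolisable energy)
  x1, x2, x3, x4 ≥ 0.
The cheapest feasible vertex uses only barley bran, maize; sorghum, DDGS are not used. There the ash and metabolisable energy constraints are tight.
Solving gives x1 = 0.5248, x3 = 1.254.
Objective = 0.1·0.5248 + 0.16·1.254 = 0.25312.

€0.253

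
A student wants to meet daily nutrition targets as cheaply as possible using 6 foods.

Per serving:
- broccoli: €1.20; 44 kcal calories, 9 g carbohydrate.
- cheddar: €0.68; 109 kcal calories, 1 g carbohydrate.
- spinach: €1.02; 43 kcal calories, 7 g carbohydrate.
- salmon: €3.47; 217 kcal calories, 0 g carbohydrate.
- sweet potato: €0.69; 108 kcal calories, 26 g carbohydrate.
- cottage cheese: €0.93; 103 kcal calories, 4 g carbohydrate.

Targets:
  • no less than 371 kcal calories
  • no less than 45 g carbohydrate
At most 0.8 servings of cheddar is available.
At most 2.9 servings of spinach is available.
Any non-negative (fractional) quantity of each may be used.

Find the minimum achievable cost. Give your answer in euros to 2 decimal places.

€2.36

Let x1 = servings of broccoli, x2 = servings of cheddar, x3 = servings of spinach, x4 = servings of salmon, x5 = servings of sweet potato, x6 = servings of cottage cheese.
min 1.2x1 + 0.68x2 + 1.02x3 + 3.47x4 + 0.69x5 + 0.93x6 subject to:
  44x1 + 109x2 + 43x3 + 217x4 + 108x5 + 103x6 ≥ 371   (calories)
  9x1 + 1x2 + 7x3 + 26x5 + 4x6 ≥ 45   (carbohydrate)
  x2 ≤ 0.8
  x3 ≤ 2.9
  x1, x2, x3, x4, x5, x6 ≥ 0.
At the optimum only cheddar, sweet potato are positive (broccoli, spinach, salmon, cottage cheese = 0). Binding constraints: calories and the cheddar cap.
So cheddar = 0.8 servings, sweet potato = 2.628 servings.
Objective = 0.68·0.8 + 0.69·2.628 = 2.3573.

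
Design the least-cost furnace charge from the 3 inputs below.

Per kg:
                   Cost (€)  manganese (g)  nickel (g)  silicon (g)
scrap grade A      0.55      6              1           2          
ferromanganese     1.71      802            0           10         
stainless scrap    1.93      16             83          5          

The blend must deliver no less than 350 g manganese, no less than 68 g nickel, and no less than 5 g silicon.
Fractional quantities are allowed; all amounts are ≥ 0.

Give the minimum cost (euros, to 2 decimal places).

€2.30

This is a linear program. Let x1 = kg of scrap grade A, x2 = kg of ferromanganese, x3 = kg of stainless scrap.
Minimise 0.55x1 + 1.71x2 + 1.93x3 subject to:
  6x1 + 802x2 + 16x3 ≥ 350   (manganese)
  1x1 + 83x3 ≥ 68   (nickel)
  2x1 + 10x2 + 5x3 ≥ 5   (silicon)
  x1, x2, x3 ≥ 0.
The minimum-cost mix takes nothing from scrap grade A — only ferromanganese, stainless scrap. Binding constraints: manganese and nickel.
Solving gives x2 = 0.4201, x3 = 0.8193.
Cost = 1.71·0.4201 + 1.93·0.8193 = 2.2996.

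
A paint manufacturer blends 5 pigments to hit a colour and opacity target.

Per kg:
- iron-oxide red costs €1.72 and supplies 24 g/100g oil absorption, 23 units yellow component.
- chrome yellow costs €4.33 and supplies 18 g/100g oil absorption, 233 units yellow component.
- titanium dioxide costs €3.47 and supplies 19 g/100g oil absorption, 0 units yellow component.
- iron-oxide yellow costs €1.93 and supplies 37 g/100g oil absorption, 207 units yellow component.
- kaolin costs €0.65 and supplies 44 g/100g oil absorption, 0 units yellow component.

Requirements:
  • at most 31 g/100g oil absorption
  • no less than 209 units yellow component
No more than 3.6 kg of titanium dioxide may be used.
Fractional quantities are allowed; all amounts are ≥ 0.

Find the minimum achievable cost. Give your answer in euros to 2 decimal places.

€2.53

Let x1 = kg of iron-oxide red, x2 = kg of chrome yellow, x3 = kg of titanium dioxide, x4 = kg of iron-oxide yellow, x5 = kg of kaolin.
Minimize 1.72x1 + 4.33x2 + 3.47x3 + 1.93x4 + 0.65x5 with:
  24x1 + 18x2 + 19x3 + 37x4 + 44x5 ≤ 31   (oil absorption)
  23x1 + 233x2 + 207x4 ≥ 209   (yellow component)
  x3 ≤ 3.6
  x1, x2, x3, x4, x5 ≥ 0.
At the optimum only chrome yellow, iron-oxide yellow are positive (iron-oxide red, titanium dioxide, kaolin = 0). The oil absorption and yellow component requirements are met with equality.
Optimal quantities: chrome yellow = 0.2688 kg, iron-oxide yellow = 0.707 kg.
Cost = 4.33·0.2688 + 1.93·0.707 = 2.5284.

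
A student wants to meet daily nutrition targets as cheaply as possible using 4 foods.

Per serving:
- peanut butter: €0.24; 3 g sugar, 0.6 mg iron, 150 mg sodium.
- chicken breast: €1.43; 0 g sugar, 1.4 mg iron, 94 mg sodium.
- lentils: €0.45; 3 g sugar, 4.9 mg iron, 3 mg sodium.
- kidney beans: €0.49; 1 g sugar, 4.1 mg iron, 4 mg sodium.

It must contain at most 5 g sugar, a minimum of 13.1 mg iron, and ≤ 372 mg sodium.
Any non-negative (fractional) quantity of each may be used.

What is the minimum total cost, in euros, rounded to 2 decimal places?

€1.43

Let x1 = servings of peanut butter, x2 = servings of chicken breast, x3 = servings of lentils, x4 = servings of kidney beans.
Minimize 0.24x1 + 1.43x2 + 0.45x3 + 0.49x4 s.t.:
  3x1 + 3x3 + 1x4 ≤ 5   (sugar)
  0.6x1 + 1.4x2 + 4.9x3 + 4.1x4 ≥ 13.1   (iron)
  150x1 + 94x2 + 3x3 + 4x4 ≤ 372   (sodium)
  x1, x2, x3, x4 ≥ 0.
The cheapest feasible vertex uses only lentils, kidney beans; peanut butter, chicken breast are not used. Binding constraints: sugar and iron.
Solving gives x3 = 1, x4 = 2.
Cost = 0.45·1 + 0.49·2 = 1.4300.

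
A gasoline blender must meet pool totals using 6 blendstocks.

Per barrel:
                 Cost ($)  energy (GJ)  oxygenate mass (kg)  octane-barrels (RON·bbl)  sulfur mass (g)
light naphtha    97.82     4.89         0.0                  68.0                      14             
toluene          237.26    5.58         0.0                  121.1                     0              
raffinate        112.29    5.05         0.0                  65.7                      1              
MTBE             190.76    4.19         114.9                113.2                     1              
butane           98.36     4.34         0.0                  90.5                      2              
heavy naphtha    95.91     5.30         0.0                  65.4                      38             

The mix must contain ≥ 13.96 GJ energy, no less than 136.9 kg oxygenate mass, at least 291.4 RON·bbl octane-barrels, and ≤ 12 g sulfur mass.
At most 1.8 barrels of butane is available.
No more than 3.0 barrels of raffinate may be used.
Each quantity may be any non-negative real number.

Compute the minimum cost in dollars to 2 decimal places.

This is a linear program. Let x1 = barrels of light naphtha, x2 = barrels of toluene, x3 = barrels of raffinate, x4 = barrels of MTBE, x5 = barrels of butane, x6 = barrels of heavy naphtha.
Minimise 97.82x1 + 237.26x2 + 112.29x3 + 190.76x4 + 98.36x5 + 95.91x6 s.t.:
  4.89x1 + 5.58x2 + 5.05x3 + 4.19x4 + 4.34x5 + 5.3x6 ≥ 13.96   (energy)
  114.9x4 ≥ 136.9   (oxygenate mass)
  68x1 + 121.1x2 + 65.7x3 + 113.2x4 + 90.5x5 + 65.4x6 ≥ 291.4   (octane-barrels)
  14x1 + 1x3 + 1x4 + 2x5 + 38x6 ≤ 12   (sulfur mass)
  x5 ≤ 1.8
  x3 ≤ 3
  x1, x2, x3, x4, x5, x6 ≥ 0.
At the optimum only light naphtha, raffinate, MTBE, butane are positive (toluene, heavy naphtha = 0). The energy, oxygenate mass, octane-barrels, sulfur mass requirements are met with equality.
Solving gives x1 = 0.597379, x3 = 0.257093, x4 = 1.19147, x5 = 1.09406.
Hence cost = 97.82·0.597379 + 112.29·0.257093 + 190.76·1.19147 + 98.36·1.09406 = $422.2011.

$422.20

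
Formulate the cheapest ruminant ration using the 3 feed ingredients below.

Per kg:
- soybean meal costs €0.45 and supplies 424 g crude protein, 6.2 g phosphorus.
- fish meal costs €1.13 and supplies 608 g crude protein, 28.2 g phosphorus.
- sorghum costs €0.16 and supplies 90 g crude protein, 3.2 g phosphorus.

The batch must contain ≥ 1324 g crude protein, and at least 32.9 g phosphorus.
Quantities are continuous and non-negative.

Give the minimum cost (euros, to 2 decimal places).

€1.75

Let x1 = kg of soybean meal, x2 = kg of fish meal, x3 = kg of sorghum.
Minimize 0.45x1 + 1.13x2 + 0.16x3 subject to:
  424x1 + 608x2 + 90x3 ≥ 1324   (crude protein)
  6.2x1 + 28.2x2 + 3.2x3 ≥ 32.9   (phosphorus)
  x1, x2, x3 ≥ 0.
The optimal basis is {soybean meal, fish meal}; sorghum drops out. The crude protein and phosphorus requirements are met with equality.
That vertex is x1 = 2.117, x2 = 0.7012.
Cost = 0.45·2.117 + 1.13·0.7012 = 1.74501.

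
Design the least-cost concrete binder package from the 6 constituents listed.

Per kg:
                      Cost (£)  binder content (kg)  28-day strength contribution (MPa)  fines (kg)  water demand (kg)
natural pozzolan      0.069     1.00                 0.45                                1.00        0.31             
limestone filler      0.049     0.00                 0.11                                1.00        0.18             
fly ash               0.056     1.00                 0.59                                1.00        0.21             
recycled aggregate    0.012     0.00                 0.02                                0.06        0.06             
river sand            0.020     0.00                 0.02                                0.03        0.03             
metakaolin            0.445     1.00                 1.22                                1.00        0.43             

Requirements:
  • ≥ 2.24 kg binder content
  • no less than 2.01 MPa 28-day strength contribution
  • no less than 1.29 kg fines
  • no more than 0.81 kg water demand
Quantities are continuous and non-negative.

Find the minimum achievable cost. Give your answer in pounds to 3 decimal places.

Set it up as a linear program. Let x1 = kg of natural pozzolan, x2 = kg of limestone filler, x3 = kg of fly ash, x4 = kg of recycled aggregate, x5 = kg of river sand, x6 = kg of metakaolin.
Minimize 0.069x1 + 0.049x2 + 0.056x3 + 0.012x4 + 0.02x5 + 0.445x6 s.t.:
  1x1 + 1x3 + 1x6 ≥ 2.24   (binder content)
  0.45x1 + 0.11x2 + 0.59x3 + 0.02x4 + 0.02x5 + 1.22x6 ≥ 2.01   (28-day strength contribution)
  1x1 + 1x2 + 1x3 + 0.06x4 + 0.03x5 + 1x6 ≥ 1.29   (fines)
  0.31x1 + 0.18x2 + 0.21x3 + 0.06x4 + 0.03x5 + 0.43x6 ≤ 0.81   (water demand)
  x1, x2, x3, x4, x5, x6 ≥ 0.
The optimal basis is {fly ash}; natural pozzolan, limestone filler, recycled aggregate, river sand, metakaolin drop out. The 28-day strength contribution requirement is met with equality.
That vertex is x3 = 3.407.
Objective = 0.056·3.407 = 0.19079.

£0.191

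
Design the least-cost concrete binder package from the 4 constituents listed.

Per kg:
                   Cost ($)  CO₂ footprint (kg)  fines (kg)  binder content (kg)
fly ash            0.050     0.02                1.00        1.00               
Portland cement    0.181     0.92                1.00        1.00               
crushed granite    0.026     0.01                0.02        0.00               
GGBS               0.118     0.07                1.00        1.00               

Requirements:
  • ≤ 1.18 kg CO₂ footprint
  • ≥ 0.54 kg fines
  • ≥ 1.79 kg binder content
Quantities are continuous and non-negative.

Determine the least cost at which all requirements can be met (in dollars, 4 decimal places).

$0.0895

Let x1 = kg of fly ash, x2 = kg of Portland cement, x3 = kg of crushed granite, x4 = kg of GGBS.
Minimize 0.05x1 + 0.181x2 + 0.026x3 + 0.118x4 subject to:
  0.02x1 + 0.92x2 + 0.01x3 + 0.07x4 ≤ 1.18   (CO₂ footprint)
  1x1 + 1x2 + 0.02x3 + 1x4 ≥ 0.54   (fines)
  1x1 + 1x2 + 1x4 ≥ 1.79   (binder content)
  x1, x2, x3, x4 ≥ 0.
The optimal basis is {fly ash}; Portland cement, crushed granite, GGBS drop out. There the binder content constraint is tight.
That vertex is x1 = 1.79.
Total cost: 0.05·1.79 = 0.089500.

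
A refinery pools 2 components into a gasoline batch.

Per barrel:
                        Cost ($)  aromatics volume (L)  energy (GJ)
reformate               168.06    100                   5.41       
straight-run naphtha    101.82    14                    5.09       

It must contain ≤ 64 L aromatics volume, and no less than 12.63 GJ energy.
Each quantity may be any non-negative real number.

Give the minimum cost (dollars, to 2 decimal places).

Let x1 = barrels of reformate, x2 = barrels of straight-run naphtha.
min 168.06x1 + 101.82x2 subject to:
  100x1 + 14x2 ≤ 64   (aromatics volume)
  5.41x1 + 5.09x2 ≥ 12.63   (energy)
  x1, x2 ≥ 0.
The minimum-cost mix takes nothing from reformate — only straight-run naphtha. The energy requirement is met with equality.
Optimal quantities: straight-run naphtha = 2.4813 barrels.
Total cost: 101.82·2.4813 = 252.6460.

$252.65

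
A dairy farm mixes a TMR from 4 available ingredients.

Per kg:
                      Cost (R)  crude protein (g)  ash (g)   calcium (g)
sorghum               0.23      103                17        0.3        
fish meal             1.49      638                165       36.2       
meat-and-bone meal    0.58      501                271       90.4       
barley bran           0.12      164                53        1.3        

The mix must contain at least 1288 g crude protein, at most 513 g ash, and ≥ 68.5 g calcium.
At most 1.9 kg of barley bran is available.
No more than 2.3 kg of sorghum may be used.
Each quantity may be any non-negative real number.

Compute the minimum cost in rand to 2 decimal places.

R1.72

Treat it as an LP. Let x1 = kg of sorghum, x2 = kg of fish meal, x3 = kg of meat-and-bone meal, x4 = kg of barley bran.
Minimize 0.23x1 + 1.49x2 + 0.58x3 + 0.12x4 with:
  103x1 + 638x2 + 501x3 + 164x4 ≥ 1288   (crude protein)
  17x1 + 165x2 + 271x3 + 53x4 ≤ 513   (ash)
  0.3x1 + 36.2x2 + 90.4x3 + 1.3x4 ≥ 68.5   (calcium)
  x4 ≤ 1.9
  x1 ≤ 2.3
  x1, x2, x3, x4 ≥ 0.
The optimal mix uses every input. The crude protein, ash, the barley bran cap, the sorghum cap requirements are met with equality.
So sorghum = 2.3 kg, fish meal = 0.1489 kg, meat-and-bone meal = 1.286 kg, barley bran = 1.9 kg.
Objective = 0.23·2.3 + 1.49·0.1489 + 0.58·1.286 + 0.12·1.9 = 1.7247.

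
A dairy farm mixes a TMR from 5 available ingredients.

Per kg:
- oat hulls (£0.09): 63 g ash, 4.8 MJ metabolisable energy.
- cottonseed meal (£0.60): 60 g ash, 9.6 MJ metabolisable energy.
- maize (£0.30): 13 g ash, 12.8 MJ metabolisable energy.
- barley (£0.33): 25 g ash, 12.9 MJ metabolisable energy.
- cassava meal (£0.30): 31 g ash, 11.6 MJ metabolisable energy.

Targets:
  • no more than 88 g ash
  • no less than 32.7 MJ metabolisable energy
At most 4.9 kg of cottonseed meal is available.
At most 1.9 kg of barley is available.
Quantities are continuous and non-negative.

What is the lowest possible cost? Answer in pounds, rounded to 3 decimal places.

£0.745

Let x1 = kg of oat hulls, x2 = kg of cottonseed meal, x3 = kg of maize, x4 = kg of barley, x5 = kg of cassava meal.
min 0.09x1 + 0.6x2 + 0.3x3 + 0.33x4 + 0.3x5 s.t.:
  63x1 + 60x2 + 13x3 + 25x4 + 31x5 ≤ 88   (ash)
  4.8x1 + 9.6x2 + 12.8x3 + 12.9x4 + 11.6x5 ≥ 32.7   (metabolisable energy)
  x2 ≤ 4.9
  x4 ≤ 1.9
  x1, x2, x3, x4, x5 ≥ 0.
The minimum-cost mix takes nothing from cottonseed meal, barley, cassava meal — only oat hulls, maize. The ash and metabolisable energy requirements are met with equality.
That vertex is x1 = 0.9426, x3 = 2.201.
Cost = 0.09·0.9426 + 0.3·2.201 = 0.74513.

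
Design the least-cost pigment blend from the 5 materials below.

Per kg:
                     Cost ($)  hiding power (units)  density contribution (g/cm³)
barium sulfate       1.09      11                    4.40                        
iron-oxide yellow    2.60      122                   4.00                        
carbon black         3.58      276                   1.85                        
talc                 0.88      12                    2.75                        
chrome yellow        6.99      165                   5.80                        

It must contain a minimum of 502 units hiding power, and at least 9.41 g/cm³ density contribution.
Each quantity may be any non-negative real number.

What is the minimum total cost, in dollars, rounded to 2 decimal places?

Let x1 = kg of barium sulfate, x2 = kg of iron-oxide yellow, x3 = kg of carbon black, x4 = kg of talc, x5 = kg of chrome yellow.
Minimise 1.09x1 + 2.6x2 + 3.58x3 + 0.88x4 + 6.99x5 subject to:
  11x1 + 122x2 + 276x3 + 12x4 + 165x5 ≥ 502   (hiding power)
  4.4x1 + 4x2 + 1.85x3 + 2.75x4 + 5.8x5 ≥ 9.41   (density contribution)
  x1, x2, x3, x4, x5 ≥ 0.
The optimal basis is {barium sulfate, carbon black}; iron-oxide yellow, talc, chrome yellow drop out. There the hiding power and density contribution constraints are tight.
That vertex is x1 = 1.3973, x3 = 1.7632.
Cost = 1.09·1.3973 + 3.58·1.7632 = 7.8353.

$7.84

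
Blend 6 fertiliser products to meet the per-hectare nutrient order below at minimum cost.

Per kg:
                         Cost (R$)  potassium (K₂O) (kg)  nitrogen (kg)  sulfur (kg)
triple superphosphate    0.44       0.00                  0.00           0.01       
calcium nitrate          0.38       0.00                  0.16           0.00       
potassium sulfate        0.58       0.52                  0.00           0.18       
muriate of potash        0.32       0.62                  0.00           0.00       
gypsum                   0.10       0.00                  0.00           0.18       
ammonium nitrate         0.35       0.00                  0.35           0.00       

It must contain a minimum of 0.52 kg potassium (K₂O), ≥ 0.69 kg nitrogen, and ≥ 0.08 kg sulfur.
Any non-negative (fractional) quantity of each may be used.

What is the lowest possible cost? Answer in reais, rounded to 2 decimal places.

Let x1 = kg of triple superphosphate, x2 = kg of calcium nitrate, x3 = kg of potassium sulfate, x4 = kg of muriate of potash, x5 = kg of gypsum, x6 = kg of ammonium nitrate.
Minimise 0.44x1 + 0.38x2 + 0.58x3 + 0.32x4 + 0.1x5 + 0.35x6 subject to:
  0.52x3 + 0.62x4 ≥ 0.52   (potassium (K₂O))
  0.16x2 + 0.35x6 ≥ 0.69   (nitrogen)
  0.01x1 + 0.18x3 + 0.18x5 ≥ 0.08   (sulfur)
  x1, x2, x3, x4, x5, x6 ≥ 0.
The optimal basis is {muriate of potash, gypsum, ammonium nitrate}; triple superphosphate, calcium nitrate, potassium sulfate drop out. The potassium (K₂O), nitrogen, sulfur requirements are met with equality.
That vertex is x4 = 0.8387, x5 = 0.4444, x6 = 1.971.
Hence cost = 0.32·0.8387 + 0.1·0.4444 + 0.35·1.971 = R$1.0027.

R$1.00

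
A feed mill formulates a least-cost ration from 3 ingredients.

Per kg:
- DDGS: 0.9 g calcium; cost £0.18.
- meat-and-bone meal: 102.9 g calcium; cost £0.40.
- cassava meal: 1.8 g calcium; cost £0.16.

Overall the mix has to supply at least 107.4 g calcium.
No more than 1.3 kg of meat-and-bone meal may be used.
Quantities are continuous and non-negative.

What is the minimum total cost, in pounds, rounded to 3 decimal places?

This is a linear program. Let x1 = kg of DDGS, x2 = kg of meat-and-bone meal, x3 = kg of cassava meal.
Minimize 0.18x1 + 0.4x2 + 0.16x3 with:
  0.9x1 + 102.9x2 + 1.8x3 ≥ 107.4   (calcium)
  x2 ≤ 1.3
  x1, x2, x3 ≥ 0.
The cheapest feasible vertex uses only meat-and-bone meal; DDGS, cassava meal are not used. The calcium requirement is met with equality.
Optimal quantities: meat-and-bone meal = 1.0437 kg.
Cost = 0.4·1.0437 = 0.41748.

£0.417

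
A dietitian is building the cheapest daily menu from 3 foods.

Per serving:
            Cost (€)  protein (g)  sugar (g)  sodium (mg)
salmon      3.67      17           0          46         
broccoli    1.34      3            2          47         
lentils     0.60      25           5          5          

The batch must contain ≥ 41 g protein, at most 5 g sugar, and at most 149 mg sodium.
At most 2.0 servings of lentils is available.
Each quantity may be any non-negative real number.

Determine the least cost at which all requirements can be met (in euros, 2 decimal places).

€4.05

Let x1 = servings of salmon, x2 = servings of broccoli, x3 = servings of lentils.
min 3.67x1 + 1.34x2 + 0.6x3 s.t.:
  17x1 + 3x2 + 25x3 ≥ 41   (protein)
  2x2 + 5x3 ≤ 5   (sugar)
  46x1 + 47x2 + 5x3 ≤ 149   (sodium)
  x3 ≤ 2
  x1, x2, x3 ≥ 0.
The optimal basis is {salmon, lentils}; broccoli drops out. There the protein and sugar constraints are tight.
Solving gives x1 = 0.9412, x3 = 1.
Objective = 3.67·0.9412 + 0.6·1 = 4.0542.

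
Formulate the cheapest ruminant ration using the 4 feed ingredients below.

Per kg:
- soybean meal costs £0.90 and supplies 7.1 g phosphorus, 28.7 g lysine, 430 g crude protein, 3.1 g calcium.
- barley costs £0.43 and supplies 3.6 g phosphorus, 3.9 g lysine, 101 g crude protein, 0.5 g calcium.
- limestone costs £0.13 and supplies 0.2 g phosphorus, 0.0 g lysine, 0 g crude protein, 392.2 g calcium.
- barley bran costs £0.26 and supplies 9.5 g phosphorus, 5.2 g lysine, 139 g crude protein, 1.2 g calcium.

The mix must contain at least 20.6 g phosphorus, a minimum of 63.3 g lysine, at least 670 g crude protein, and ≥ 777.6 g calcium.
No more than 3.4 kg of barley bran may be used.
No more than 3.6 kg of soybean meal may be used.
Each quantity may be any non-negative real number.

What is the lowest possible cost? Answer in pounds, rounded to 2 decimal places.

£2.29

Set it up as a linear program. Let x1 = kg of soybean meal, x2 = kg of barley, x3 = kg of limestone, x4 = kg of barley bran.
min 0.9x1 + 0.43x2 + 0.13x3 + 0.26x4 s.t.:
  7.1x1 + 3.6x2 + 0.2x3 + 9.5x4 ≥ 20.6   (phosphorus)
  28.7x1 + 3.9x2 + 5.2x4 ≥ 63.3   (lysine)
  430x1 + 101x2 + 139x4 ≥ 670   (crude protein)
  3.1x1 + 0.5x2 + 392.2x3 + 1.2x4 ≥ 777.6   (calcium)
  x4 ≤ 3.4
  x1 ≤ 3.6
  x1, x2, x3, x4 ≥ 0.
At the optimum only soybean meal, limestone, barley bran are positive (barley = 0). Binding constraints: phosphorus, lysine, calcium.
Optimal quantities: soybean meal = 2.105 kg, limestone = 1.964 kg, barley bran = 0.5537 kg.
Hence cost = 0.9·2.105 + 0.13·1.964 + 0.26·0.5537 = £2.2938.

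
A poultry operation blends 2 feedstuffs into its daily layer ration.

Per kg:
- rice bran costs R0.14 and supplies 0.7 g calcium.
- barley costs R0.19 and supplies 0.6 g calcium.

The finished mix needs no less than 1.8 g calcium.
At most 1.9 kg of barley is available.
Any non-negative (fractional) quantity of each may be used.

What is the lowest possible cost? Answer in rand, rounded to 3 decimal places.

Let x1 = kg of rice bran, x2 = kg of barley.
Minimize 0.14x1 + 0.19x2 with:
  0.7x1 + 0.6x2 ≥ 1.8   (calcium)
  x2 ≤ 1.9
  x1, x2 ≥ 0.
The minimum-cost mix takes nothing from barley — only rice bran. Binding constraint: calcium.
So rice bran = 2.571 kg.
Cost = 0.14·2.571 = 0.35994.

R0.360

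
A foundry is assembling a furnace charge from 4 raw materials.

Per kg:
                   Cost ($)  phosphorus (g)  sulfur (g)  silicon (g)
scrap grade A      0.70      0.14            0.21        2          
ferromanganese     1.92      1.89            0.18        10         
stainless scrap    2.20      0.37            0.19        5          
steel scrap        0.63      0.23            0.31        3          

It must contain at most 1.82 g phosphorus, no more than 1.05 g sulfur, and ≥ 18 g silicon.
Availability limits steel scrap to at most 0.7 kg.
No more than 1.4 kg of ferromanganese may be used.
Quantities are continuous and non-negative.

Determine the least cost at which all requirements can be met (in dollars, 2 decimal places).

Let x1 = kg of scrap grade A, x2 = kg of ferromanganese, x3 = kg of stainless scrap, x4 = kg of steel scrap.
Minimise 0.7x1 + 1.92x2 + 2.2x3 + 0.63x4 subject to:
  0.14x1 + 1.89x2 + 0.37x3 + 0.23x4 ≤ 1.82   (phosphorus)
  0.21x1 + 0.18x2 + 0.19x3 + 0.31x4 ≤ 1.05   (sulfur)
  2x1 + 10x2 + 5x3 + 3x4 ≥ 18   (silicon)
  x4 ≤ 0.7
  x2 ≤ 1.4
  x1, x2, x3, x4 ≥ 0.
All 4 inputs are positive at the optimum. Binding constraints: phosphorus, sulfur, silicon, the steel scrap cap.
Solving gives x1 = 2.358, x2 = 0.4359, x3 = 1.365, x4 = 0.7.
Objective = 0.7·2.358 + 1.92·0.4359 + 2.2·1.365 + 0.63·0.7 = 5.9315.

$5.93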